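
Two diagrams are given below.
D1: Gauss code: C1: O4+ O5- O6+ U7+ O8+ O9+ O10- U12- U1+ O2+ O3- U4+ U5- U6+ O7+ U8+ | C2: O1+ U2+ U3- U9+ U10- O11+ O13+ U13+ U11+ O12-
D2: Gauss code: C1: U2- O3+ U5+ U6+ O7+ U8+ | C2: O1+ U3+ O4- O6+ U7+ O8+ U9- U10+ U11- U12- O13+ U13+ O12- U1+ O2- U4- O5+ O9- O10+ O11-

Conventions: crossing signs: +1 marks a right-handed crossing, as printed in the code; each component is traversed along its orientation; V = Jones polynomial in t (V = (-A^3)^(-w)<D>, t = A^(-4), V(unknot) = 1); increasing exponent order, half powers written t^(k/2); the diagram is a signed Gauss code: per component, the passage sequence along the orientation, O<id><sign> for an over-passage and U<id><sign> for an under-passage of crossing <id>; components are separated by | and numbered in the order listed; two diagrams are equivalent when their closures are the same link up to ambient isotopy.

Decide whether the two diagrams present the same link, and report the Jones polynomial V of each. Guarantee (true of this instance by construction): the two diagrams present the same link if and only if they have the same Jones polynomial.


equivalent: no
D1 (bracket -A^-3 + A^5 + A^9 + A^13; 13 crossings at w = +5): V = -t^(1/2) - t^(3/2) - t^(5/2) + t^(9/2)
V(D2) = -t^(1/2) + t^(3/2) - t^(5/2) - t^(9/2)  (w +3, c 13, <D> = A^-9 + A^-1 - A^3 + A^7)
key observation: 2 values of V(t) split the 2 diagrams


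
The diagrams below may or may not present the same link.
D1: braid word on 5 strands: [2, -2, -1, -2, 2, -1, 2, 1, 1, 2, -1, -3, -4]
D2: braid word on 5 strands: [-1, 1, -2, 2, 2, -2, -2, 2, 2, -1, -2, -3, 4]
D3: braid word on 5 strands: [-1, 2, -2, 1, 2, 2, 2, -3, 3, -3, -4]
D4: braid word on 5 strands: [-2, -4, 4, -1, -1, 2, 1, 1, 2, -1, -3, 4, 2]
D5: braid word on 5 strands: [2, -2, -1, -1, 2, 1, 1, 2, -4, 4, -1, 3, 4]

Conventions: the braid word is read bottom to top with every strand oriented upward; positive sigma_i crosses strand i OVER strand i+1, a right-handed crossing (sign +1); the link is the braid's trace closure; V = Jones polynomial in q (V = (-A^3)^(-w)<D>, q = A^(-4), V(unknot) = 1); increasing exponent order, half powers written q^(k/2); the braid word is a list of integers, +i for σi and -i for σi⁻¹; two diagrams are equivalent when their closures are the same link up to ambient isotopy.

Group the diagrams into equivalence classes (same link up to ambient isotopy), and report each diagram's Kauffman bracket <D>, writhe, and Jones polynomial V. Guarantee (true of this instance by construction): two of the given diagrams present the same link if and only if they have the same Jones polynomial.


classes: {D1, D4, D5} | {D2} | {D3}
V(D1) = q^(-3/2) - q^(-1/2) - q^(3/2) - q^(7/2)  [13 crossings, <D> = A^-17 + A^-9 + A^-1 - A^3, w = -1]
D2 (bracket A^-5 + A^-1; 13 crossings at w = -1): V = -q^(-1/2) - q^(1/2)
V(D3) = -q^(1/2) - q^(3/2) - q^(5/2) + q^(9/2)  [11 crossings, <D> = -A^-15 + A^-7 + A^-3 + A, w = +1]
V(D4) = q^(-3/2) - q^(-1/2) - q^(3/2) - q^(7/2)  [13 crossings, <D> = A^-11 + A^-3 + A^5 - A^9, w = +1]
D5 (bracket A^-5 + A^3 + A^11 - A^15; 13 crossings at w = +3): V = q^(-3/2) - q^(-1/2) - q^(3/2) - q^(7/2)
note: comparing 5 Jones polynomials yields 3 groups


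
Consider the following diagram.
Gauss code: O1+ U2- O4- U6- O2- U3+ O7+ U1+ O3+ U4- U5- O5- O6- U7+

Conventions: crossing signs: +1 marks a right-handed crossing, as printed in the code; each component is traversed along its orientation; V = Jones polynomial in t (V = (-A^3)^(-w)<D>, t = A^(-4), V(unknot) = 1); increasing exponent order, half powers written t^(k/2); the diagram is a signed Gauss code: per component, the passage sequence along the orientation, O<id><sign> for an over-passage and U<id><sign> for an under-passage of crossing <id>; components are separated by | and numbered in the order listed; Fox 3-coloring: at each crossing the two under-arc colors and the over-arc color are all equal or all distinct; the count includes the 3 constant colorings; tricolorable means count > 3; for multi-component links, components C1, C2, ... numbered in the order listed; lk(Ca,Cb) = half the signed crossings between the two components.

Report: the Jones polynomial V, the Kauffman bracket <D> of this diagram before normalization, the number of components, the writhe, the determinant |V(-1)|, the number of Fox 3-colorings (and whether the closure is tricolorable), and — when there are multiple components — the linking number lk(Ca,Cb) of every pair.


Jones polynomial: V(t) = -t^-3 + 2t^-2 - 2t^-1 + 3 - 2t + 2t^2 - t^3
<D> = A^-15 - 2A^-11 + 2A^-7 - 3A^-3 + 2A - 2A^5 + A^9; writhe -1
components 1, writhe -1 (7 crossings)
3-colorings: 3 of 3^7, det 13 — not tricolorable
note: the span of V is 6, forcing >= 6 crossings in any diagram


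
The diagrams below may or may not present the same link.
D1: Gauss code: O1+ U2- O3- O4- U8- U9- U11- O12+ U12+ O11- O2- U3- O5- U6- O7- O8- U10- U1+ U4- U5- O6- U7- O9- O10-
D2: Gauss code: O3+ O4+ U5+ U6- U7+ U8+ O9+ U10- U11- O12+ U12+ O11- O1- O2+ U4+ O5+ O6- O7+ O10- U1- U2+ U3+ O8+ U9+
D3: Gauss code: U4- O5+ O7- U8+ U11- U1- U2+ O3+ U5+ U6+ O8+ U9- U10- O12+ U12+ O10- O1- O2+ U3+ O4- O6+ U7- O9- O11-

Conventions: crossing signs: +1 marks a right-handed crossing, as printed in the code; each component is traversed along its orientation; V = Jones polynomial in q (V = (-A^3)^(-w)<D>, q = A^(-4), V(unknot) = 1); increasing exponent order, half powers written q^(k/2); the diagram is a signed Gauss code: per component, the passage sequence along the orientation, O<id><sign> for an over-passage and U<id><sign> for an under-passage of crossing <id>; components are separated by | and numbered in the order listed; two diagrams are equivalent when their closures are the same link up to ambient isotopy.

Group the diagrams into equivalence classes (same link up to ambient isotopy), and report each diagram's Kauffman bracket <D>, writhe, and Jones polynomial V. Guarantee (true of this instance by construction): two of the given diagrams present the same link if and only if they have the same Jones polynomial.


equivalence classes: {D1} | {D2} | {D3}
D1 (bracket A^-12 + A^-4 - A^8; 12 crossings at w = -8): V = -q^-8 + q^-5 + q^-3
D2 (bracket -A^-12 + A^-8 - A^-4 + 2 - A^4 + A^8; 12 crossings at w = +4): V = q - q^2 + 2q^3 - q^4 + q^5 - q^6
D3 (bracket -A^-12 + A^-8 - A^-4 + 3 - A^4 + A^8 - A^12; 12 crossings at w = 0): V = -q^-3 + q^-2 - q^-1 + 3 - q + q^2 - q^3
key observation: 3 values of V(q) split the 3 diagrams


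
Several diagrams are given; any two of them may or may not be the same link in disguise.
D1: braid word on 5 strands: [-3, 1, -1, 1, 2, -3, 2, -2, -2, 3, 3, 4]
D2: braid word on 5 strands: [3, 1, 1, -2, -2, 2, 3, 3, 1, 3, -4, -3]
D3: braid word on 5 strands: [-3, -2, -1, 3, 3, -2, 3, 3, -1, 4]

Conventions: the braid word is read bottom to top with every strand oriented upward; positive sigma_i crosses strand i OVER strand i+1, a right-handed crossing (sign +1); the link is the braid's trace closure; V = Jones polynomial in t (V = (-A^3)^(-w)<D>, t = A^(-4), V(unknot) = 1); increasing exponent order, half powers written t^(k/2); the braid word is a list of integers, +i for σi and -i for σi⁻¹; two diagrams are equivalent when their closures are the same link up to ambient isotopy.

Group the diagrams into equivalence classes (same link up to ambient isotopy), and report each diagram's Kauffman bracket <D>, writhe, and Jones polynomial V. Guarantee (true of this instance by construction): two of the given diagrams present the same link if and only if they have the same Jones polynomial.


equivalence classes: {D1} | {D2} | {D3}
D1 (bracket A^6; 12 crossings at w = +2): V = 1
D2 (bracket A^-20 - 2A^-16 + A^-12 - 2A^-8 + 2A^-4 + A^4; 12 crossings at w = +4): V = t^2 + 2t^4 - 2t^5 + t^6 - 2t^7 + t^8
V(D3) = -t^-3 + 2t^-2 - 2t^-1 + 3 - 2t + 2t^2 - t^3  [10 crossings, <D> = -A^-12 + 2A^-8 - 2A^-4 + 3 - 2A^4 + 2A^8 - A^12, w = 0]
key observation: comparing 3 Jones polynomials yields 3 groups


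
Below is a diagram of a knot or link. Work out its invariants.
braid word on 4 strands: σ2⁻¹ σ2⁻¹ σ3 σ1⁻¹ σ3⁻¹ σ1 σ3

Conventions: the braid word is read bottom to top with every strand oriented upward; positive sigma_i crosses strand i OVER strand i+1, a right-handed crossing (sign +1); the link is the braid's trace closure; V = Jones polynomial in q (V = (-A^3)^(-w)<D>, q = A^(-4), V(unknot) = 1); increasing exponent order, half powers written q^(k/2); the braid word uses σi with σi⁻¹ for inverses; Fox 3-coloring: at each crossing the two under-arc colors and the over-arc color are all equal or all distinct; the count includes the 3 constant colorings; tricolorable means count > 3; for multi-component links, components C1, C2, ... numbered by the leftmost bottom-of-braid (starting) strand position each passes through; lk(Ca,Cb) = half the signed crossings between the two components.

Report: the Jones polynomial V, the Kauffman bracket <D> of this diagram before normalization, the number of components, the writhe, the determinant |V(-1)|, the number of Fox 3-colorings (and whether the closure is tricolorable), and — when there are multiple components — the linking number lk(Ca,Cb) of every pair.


Jones polynomial: V(q) = q^-3 + q^-2 + q^-1 + 1
<D> = -A^-3 - A - A^5 - A^9; writhe -1
components 3, writhe -1 (7 crossings)
linking number lk(C1,C2) = 0
lk(C1,C3): 0
lk(C2,C3) = -1
3-colorings: 9 of 3^7, det 0 — tricolorable
note: the span of V is 3, within the link bound 7 + 3 - 1


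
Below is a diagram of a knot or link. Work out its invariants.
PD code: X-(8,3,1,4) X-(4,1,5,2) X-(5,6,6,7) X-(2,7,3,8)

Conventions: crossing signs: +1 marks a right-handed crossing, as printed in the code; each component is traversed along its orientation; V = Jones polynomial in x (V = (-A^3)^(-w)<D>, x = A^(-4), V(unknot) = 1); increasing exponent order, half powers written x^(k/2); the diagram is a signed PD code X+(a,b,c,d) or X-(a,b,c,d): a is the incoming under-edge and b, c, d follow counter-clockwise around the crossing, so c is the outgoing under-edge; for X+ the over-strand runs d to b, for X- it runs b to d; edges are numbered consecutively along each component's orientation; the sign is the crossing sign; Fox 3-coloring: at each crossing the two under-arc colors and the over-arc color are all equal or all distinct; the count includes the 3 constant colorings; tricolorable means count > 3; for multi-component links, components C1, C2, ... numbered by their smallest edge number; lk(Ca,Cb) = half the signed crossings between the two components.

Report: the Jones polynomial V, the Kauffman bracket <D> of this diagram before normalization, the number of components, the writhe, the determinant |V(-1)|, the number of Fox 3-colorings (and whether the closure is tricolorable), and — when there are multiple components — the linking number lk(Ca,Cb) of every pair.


V(x) = -x^-4 + x^-3 + x^-1
bracket: A^-8 + 1 - A^4, w = -4
1 component, writhe -4, over 4 crossings
det 3, colorings 9 of 3^4 — tricolorable
observation: det 3 = |V(-1)|; divisible by 3, so tricolorable


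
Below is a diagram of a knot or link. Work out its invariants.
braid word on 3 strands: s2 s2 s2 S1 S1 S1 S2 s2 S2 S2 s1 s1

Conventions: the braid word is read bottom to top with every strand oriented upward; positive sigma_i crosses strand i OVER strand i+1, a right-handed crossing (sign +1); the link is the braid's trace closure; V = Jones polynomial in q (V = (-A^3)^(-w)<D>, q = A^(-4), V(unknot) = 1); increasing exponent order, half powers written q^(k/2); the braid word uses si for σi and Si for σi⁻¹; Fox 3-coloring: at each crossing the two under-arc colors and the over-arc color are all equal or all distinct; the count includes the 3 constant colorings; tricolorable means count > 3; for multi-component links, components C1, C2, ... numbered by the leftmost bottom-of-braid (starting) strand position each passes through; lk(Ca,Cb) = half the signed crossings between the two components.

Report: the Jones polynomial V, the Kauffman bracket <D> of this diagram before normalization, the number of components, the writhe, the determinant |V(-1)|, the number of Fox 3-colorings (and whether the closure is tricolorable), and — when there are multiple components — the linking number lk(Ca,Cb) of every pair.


Jones polynomial: V(q) = q^-4 - 3q^-3 + 5q^-2 - 6q^-1 + 7 - 6q + 5q^2 - 3q^3 + q^4
<D> = A^-16 - 3A^-12 + 5A^-8 - 6A^-4 + 7 - 6A^4 + 5A^8 - 3A^12 + A^16; writhe 0
components 1, writhe 0 (12 crossings)
3-colorings: 3 of 3^12, det 37 — not tricolorable
note: the span of V is 8, forcing >= 8 crossings in any diagram


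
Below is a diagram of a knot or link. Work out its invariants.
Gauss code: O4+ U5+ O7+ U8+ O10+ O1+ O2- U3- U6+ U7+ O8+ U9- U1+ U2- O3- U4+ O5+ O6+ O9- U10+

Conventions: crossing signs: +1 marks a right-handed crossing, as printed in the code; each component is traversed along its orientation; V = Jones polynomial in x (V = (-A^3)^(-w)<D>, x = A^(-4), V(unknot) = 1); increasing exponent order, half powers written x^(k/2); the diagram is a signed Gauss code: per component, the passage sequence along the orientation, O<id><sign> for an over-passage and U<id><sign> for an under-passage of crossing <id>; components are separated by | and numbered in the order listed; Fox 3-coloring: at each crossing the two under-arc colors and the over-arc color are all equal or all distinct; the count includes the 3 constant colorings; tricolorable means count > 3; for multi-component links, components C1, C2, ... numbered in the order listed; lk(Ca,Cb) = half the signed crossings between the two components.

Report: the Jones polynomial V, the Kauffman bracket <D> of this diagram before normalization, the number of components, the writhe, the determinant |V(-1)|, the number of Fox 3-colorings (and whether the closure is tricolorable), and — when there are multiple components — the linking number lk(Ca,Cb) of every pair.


Jones polynomial: V(x) = x - x^2 + 2x^3 - x^4 + x^5 - x^6
<D> = -A^-12 + A^-8 - A^-4 + 2 - A^4 + A^8; writhe +4
components 1, writhe +4 (10 crossings)
3-colorings: 3 of 3^10, det 7 — not tricolorable
note: V spans 5 powers of x: at least 5 crossings in any diagram


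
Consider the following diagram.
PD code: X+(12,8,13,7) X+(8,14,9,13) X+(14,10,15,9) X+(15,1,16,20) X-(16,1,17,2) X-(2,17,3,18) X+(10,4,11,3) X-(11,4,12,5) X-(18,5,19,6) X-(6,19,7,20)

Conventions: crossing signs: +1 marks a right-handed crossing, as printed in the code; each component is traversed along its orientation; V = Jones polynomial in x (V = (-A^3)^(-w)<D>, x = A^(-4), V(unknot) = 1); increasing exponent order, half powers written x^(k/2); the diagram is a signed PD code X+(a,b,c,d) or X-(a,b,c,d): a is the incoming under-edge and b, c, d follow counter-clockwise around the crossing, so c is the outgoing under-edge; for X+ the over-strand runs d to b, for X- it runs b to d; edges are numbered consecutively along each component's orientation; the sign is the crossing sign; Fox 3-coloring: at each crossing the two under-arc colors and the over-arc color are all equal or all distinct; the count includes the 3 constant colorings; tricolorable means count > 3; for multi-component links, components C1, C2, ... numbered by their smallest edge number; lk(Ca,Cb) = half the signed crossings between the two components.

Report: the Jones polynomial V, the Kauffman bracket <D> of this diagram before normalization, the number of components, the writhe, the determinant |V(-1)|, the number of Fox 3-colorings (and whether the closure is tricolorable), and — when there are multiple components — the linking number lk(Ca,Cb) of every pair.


V = -x^-3 + x^-2 - x^-1 + 3 - x + x^2 - x^3
<D> = -A^-12 + A^-8 - A^-4 + 3 - A^4 + A^8 - A^12 (w = 0)
1 component over 10 crossings, w = 0
27 Fox colorings among 3^10, |V(-1)| = 9: tricolorable
why: V is palindromic (span 6, det 9): x -> 1/x fixes it; necessary, not sufficient, for amphichirality


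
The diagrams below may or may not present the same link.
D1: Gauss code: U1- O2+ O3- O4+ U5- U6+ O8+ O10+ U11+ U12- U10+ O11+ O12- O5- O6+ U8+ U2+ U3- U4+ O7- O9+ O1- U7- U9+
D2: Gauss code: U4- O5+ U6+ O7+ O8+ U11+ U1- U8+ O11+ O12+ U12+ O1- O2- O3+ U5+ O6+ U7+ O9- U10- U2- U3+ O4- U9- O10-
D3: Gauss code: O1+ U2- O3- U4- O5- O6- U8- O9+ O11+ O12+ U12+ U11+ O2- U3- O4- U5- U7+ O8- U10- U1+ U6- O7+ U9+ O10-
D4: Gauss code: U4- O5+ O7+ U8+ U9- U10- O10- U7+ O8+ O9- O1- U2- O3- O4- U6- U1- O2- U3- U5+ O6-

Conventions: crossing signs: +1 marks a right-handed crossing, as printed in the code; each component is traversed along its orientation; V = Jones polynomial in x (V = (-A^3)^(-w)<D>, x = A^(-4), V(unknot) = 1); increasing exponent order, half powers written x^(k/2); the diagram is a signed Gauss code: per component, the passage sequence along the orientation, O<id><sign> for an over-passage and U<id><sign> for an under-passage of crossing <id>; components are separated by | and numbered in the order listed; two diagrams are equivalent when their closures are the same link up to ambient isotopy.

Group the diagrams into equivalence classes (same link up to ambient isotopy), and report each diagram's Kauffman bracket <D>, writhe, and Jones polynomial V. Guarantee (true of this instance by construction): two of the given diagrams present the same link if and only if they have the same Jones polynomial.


equivalence classes: {D1} | {D2} | {D3, D4}
D1 (bracket A^6; 12 crossings at w = +2): V = 1
V(D2) = -x^-3 + x^-2 - x^-1 + 3 - x + x^2 - x^3  [12 crossings, <D> = -A^-6 + A^-2 - A^2 + 3A^6 - A^10 + A^14 - A^18, w = +2]
V(D3) = -x^-6 + x^-5 - x^-4 + 2x^-3 - x^-2 + x^-1  (w -2, c 12, <D> = A^-2 - A^2 + 2A^6 - A^10 + A^14 - A^18)
V(D4) = -x^-6 + x^-5 - x^-4 + 2x^-3 - x^-2 + x^-1  [10 crossings, <D> = A^-8 - A^-4 + 2 - A^4 + A^8 - A^12, w = -4]
key observation: comparing 4 Jones polynomials yields 3 groups


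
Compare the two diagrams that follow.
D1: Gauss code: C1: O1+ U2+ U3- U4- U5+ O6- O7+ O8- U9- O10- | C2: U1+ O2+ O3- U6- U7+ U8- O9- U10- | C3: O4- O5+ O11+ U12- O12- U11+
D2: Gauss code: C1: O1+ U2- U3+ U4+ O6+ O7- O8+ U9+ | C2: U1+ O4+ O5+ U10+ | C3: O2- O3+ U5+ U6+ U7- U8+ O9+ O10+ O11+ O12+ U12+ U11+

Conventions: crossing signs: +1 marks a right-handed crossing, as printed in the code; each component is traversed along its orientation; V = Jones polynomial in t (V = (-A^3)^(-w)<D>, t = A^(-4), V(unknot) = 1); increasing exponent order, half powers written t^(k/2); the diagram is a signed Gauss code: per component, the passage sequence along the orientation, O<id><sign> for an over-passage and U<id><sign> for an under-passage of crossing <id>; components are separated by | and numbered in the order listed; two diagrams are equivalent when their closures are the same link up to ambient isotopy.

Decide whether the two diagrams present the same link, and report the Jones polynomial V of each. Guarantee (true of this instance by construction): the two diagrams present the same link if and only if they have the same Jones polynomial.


equivalent: no
V(D1) = t^-3 + t^-2 + t^-1 + 1  (w -2, c 12, <D> = A^-6 + A^-2 + A^2 + A^6)
V(D2) = t^2 + t^4 + 2t^6  (w +8, c 12, <D> = 2 + A^8 + A^16)
why: comparing 2 Jones polynomials yields 2 groups


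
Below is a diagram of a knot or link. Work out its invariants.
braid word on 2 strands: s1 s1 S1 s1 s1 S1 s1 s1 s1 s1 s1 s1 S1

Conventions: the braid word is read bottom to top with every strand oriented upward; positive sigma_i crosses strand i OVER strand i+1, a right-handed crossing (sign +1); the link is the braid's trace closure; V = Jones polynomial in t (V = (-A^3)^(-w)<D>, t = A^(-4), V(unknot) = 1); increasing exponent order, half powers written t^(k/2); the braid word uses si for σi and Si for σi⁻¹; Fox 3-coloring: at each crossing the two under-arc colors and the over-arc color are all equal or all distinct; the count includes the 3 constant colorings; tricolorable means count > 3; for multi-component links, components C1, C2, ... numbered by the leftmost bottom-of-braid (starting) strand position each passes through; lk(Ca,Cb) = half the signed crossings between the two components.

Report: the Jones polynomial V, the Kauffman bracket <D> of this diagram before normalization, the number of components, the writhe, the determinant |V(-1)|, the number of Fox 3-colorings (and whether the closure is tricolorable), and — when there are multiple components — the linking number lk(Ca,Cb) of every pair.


V = t^3 + t^5 - t^6 + t^7 - t^8 + t^9 - t^10
<D> = A^-19 - A^-15 + A^-11 - A^-7 + A^-3 - A - A^9 (w = +7)
1 component over 13 crossings, w = +7
3 Fox colorings among 3^13, |V(-1)| = 7: not tricolorable
why: a (2,7) torus form — a single generator 7 times


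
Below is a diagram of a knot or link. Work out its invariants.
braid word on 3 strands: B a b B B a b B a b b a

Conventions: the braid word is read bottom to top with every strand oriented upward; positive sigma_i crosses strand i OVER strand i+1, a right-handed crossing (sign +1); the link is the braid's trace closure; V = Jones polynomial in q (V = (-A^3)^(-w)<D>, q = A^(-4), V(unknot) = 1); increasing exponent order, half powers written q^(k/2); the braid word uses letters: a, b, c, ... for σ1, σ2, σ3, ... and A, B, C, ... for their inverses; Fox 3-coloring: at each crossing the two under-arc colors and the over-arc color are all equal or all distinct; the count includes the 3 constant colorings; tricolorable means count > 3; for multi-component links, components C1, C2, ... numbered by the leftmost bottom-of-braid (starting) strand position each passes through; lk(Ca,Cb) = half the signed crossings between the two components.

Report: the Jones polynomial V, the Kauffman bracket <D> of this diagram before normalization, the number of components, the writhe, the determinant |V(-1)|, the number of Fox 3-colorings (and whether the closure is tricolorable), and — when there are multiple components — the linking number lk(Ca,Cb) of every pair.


V(q) = 2q - 2q^2 + 3q^3 - 3q^4 + 2q^5 - 2q^6 + q^7
bracket: A^-16 - 2A^-12 + 2A^-8 - 3A^-4 + 3 - 2A^4 + 2A^8, w = +4
1 component, writhe +4, over 12 crossings
det 15, colorings 9 of 3^12 — tricolorable
observation: |V(-1)| = 15: so tricolorable, since 3 divides 15


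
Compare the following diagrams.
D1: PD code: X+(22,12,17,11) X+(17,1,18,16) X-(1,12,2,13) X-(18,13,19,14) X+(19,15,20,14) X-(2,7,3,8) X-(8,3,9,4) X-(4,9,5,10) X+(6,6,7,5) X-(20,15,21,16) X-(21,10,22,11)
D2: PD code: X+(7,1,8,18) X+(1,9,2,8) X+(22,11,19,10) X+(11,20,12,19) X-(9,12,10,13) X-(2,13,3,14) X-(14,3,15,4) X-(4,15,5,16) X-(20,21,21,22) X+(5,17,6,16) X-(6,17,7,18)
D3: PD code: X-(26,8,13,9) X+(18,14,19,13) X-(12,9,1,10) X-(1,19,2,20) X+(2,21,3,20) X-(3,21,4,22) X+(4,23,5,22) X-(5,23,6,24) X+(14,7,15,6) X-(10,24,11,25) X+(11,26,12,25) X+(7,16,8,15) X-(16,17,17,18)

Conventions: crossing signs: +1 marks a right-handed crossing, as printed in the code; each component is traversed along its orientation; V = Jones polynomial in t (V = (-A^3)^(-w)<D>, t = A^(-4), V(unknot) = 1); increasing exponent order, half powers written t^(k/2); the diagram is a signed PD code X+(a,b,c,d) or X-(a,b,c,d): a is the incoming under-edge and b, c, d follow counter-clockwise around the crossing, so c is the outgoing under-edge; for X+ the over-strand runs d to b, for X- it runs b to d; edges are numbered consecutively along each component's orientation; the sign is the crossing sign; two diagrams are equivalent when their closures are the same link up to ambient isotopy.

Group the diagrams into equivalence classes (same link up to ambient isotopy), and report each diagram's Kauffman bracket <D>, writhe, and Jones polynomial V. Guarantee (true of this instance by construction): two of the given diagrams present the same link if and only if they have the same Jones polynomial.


classes: {D1} | {D2} | {D3}
V(D1) = t^(-9/2) - t^(-5/2) - t^(-3/2) - t^(-1/2)  [11 crossings, <D> = A^-7 + A^-3 + A - A^9, w = -3]
V(D2) = -t^(1/2) - t^(5/2)  [11 crossings, <D> = A^-13 + A^-5, w = -1]
V(D3) = -t^(-3/2) + t^(-1/2) - 2t^(1/2) + t^(3/2) - 2t^(5/2) + t^(7/2)  (w -1, c 13, <D> = -A^-17 + 2A^-13 - A^-9 + 2A^-5 - A^-1 + A^3)
insight: V(t) takes 3 values over 3 diagrams, fixing the grouping


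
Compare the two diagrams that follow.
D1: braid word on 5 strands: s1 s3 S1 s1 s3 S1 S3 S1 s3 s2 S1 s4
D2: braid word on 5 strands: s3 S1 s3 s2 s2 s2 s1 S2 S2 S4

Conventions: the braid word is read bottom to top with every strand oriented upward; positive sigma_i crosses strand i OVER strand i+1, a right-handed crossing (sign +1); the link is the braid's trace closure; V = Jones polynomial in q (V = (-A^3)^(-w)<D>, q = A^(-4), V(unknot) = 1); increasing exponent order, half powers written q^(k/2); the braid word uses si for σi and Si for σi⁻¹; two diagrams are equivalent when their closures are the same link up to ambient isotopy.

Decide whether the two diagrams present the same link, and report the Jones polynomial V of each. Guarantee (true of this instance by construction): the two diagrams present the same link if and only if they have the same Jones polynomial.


same link: no
V(D1) = q^-2 + 2 + q^2  [12 crossings, <D> = A^-2 + 2A^6 + A^14, w = +2]
V(D2) = q^-1 + 3q - q^2 + 3q^3 - 2q^4 + q^5 - q^6  (w +2, c 10, <D> = -A^-18 + A^-14 - 2A^-10 + 3A^-6 - A^-2 + 3A^2 + A^10)
note: comparing 2 Jones polynomials yields 2 groups


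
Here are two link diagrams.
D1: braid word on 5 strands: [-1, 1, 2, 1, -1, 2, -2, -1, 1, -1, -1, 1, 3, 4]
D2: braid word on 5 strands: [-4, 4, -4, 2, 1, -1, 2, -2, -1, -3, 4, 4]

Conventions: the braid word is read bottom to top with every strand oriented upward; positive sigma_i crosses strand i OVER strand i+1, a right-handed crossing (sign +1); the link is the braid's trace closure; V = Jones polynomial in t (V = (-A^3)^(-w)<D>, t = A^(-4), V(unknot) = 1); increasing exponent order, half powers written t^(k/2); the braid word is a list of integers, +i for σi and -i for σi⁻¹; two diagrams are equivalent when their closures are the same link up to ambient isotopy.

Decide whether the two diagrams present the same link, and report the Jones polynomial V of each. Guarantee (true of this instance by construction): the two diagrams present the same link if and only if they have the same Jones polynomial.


equivalent: yes
D1 (bracket A^6; 14 crossings at w = +2): V = 1
V(D2) = 1  (w 0, c 12, <D> = 1)
key observation: D2 (12 crossings) and D1 (14) are Markov-related braid presentations


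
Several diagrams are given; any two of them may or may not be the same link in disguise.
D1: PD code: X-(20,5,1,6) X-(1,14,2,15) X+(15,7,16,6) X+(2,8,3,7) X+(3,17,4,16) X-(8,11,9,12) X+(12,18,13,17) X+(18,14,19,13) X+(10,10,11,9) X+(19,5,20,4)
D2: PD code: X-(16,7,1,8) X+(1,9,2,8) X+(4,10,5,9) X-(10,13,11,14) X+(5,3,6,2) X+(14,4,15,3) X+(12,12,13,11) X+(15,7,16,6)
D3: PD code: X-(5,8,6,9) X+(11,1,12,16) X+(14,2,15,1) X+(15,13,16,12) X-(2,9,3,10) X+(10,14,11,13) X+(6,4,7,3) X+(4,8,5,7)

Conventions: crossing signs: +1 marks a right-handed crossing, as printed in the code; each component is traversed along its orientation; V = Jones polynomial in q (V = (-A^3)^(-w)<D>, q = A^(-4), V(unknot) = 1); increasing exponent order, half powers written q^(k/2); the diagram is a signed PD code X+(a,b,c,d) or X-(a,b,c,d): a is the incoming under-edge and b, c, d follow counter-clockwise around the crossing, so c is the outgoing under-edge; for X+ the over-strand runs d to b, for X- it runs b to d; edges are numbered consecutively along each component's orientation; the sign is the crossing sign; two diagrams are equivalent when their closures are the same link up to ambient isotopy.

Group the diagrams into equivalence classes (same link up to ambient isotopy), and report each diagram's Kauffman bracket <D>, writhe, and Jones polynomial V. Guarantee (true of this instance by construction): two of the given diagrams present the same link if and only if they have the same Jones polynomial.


classes: {D1, D2, D3}
V(D1) = q + q^3 - q^4  [10 crossings, <D> = -A^-4 + 1 + A^8, w = +4]
V(D2) = q + q^3 - q^4  [8 crossings, <D> = -A^-4 + 1 + A^8, w = +4]
V(D3) = q + q^3 - q^4  (w +4, c 8, <D> = -A^-4 + 1 + A^8)
insight: one V(q) for all 3 diagrams — one class (guaranteed)


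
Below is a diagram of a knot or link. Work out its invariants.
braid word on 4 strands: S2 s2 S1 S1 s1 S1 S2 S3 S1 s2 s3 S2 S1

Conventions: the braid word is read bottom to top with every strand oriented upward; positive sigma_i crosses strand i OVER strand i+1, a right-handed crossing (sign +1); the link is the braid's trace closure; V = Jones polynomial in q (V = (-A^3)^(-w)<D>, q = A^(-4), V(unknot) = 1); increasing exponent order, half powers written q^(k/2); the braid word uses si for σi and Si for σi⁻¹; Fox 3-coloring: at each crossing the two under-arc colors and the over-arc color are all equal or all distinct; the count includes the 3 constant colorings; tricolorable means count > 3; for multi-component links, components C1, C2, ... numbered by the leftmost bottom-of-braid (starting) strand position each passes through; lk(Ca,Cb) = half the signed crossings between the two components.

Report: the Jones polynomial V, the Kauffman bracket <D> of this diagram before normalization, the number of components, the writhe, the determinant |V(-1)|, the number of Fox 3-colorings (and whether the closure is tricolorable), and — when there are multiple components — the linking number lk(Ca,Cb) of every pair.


V(q) = -q^-7 + q^-6 - q^-5 + q^-4 + q^-2
bracket: -A^-7 - A + A^5 - A^9 + A^13, w = -5
1 component, writhe -5, over 13 crossings
det 5, colorings 3 of 3^13 — not tricolorable
observation: the word shrinks to σ1⁻¹ σ1⁻¹ σ2⁻¹ σ3⁻¹ σ1⁻¹ σ2 σ3 σ2⁻¹ σ1⁻¹ after cancelling


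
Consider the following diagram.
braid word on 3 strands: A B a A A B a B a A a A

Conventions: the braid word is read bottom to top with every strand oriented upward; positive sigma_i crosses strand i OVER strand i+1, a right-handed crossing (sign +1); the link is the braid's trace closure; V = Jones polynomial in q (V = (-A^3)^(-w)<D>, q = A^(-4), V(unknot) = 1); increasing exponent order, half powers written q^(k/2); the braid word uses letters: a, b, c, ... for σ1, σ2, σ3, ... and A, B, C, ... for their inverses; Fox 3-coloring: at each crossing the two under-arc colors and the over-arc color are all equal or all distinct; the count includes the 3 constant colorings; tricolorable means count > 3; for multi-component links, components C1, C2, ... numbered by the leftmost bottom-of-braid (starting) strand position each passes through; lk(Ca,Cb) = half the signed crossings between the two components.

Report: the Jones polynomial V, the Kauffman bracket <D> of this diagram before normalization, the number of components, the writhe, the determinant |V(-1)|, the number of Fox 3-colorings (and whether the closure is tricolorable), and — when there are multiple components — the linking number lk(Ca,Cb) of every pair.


Jones polynomial: V(q) = q^-5 + 2q^-3 + q^-1
<D> = A^-8 + 2 + A^8; writhe -4
components 3, writhe -4 (12 crossings)
linking number lk(C1,C2) = -1
lk(C1,C3): 0
lk(C2,C3) = -1
3-colorings: 3 of 3^12, det 4 — not tricolorable
note: |V(-1)| = 4: so not tricolorable, since 3 does not divide 4


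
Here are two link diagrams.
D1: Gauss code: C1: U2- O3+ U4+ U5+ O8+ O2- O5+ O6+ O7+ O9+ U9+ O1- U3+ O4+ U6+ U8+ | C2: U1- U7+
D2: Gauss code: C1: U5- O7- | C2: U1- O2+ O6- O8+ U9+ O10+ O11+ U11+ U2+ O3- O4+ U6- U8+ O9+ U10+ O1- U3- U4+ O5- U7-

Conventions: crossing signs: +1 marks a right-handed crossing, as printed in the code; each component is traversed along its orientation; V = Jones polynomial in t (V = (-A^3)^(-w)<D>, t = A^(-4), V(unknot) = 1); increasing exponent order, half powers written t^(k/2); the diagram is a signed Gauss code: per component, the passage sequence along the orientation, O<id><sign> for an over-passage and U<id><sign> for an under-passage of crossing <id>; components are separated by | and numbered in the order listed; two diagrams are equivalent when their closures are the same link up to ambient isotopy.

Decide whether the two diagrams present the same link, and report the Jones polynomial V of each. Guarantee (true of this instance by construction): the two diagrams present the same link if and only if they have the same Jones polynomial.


equivalent: no
V(D1) = -t^(1/2) - t^(3/2) - t^(5/2) + t^(9/2)  (w +5, c 9, <D> = -A^-3 + A^5 + A^9 + A^13)
V(D2) = -t^(-3/2) - 2t^(1/2) + t^(3/2) - t^(5/2) + t^(7/2)  [11 crossings, <D> = -A^-11 + A^-7 - A^-3 + 2A + A^9, w = +1]
key observation: 2 values of V(t) split the 2 diagrams


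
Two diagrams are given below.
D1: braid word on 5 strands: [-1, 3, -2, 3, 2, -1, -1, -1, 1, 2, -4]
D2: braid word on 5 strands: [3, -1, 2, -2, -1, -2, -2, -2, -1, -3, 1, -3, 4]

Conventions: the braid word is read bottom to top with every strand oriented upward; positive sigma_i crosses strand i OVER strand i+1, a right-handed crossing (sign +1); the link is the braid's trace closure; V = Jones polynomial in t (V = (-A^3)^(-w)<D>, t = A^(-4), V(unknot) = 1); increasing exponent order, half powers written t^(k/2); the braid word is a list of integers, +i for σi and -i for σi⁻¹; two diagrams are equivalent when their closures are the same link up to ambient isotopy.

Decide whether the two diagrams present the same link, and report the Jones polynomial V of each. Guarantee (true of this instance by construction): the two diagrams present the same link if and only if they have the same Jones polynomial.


equivalent: no
D1 (bracket A^-17 - A^-13 + 2A^-9 - 2A^-5 + 3A^-1 - 2A^3 + 2A^7 - A^11; 11 crossings at w = -1): V = t^(-7/2) - 2t^(-5/2) + 2t^(-3/2) - 3t^(-1/2) + 2t^(1/2) - 2t^(3/2) + t^(5/2) - t^(7/2)
V(D2) = t^(-13/2) - t^(-11/2) + t^(-9/2) - 2t^(-7/2) - t^(-3/2)  (w -5, c 13, <D> = A^-9 + 2A^-1 - A^3 + A^7 - A^11)
key observation: comparing 2 Jones polynomials yields 2 groups


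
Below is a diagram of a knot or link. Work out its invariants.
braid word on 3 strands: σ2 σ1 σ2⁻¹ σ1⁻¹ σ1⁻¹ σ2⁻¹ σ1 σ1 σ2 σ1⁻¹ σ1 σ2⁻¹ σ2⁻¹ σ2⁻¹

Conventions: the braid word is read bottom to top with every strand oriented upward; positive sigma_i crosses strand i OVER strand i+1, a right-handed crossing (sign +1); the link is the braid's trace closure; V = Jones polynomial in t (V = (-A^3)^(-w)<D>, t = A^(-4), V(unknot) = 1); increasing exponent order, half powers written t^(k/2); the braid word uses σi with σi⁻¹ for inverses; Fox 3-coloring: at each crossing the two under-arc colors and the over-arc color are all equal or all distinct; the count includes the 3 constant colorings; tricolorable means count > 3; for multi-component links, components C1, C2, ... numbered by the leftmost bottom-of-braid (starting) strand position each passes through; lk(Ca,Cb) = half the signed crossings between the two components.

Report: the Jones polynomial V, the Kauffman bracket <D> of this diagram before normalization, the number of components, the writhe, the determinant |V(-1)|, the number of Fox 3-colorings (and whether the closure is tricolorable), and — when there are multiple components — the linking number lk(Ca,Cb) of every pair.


V = -t^-5 + t^-4 - t^-3 + 2t^-2 - t^-1 + 2 - t
<D> = -A^-10 + 2A^-6 - A^-2 + 2A^2 - A^6 + A^10 - A^14 (w = -2)
1 component over 14 crossings, w = -2
9 Fox colorings among 3^14, |V(-1)| = 9: tricolorable
why: inverse pairs cancel, leaving σ2 σ1 σ2⁻¹ σ1⁻¹ σ1⁻¹ σ2⁻¹ σ1 σ1 σ2⁻¹ σ2⁻¹


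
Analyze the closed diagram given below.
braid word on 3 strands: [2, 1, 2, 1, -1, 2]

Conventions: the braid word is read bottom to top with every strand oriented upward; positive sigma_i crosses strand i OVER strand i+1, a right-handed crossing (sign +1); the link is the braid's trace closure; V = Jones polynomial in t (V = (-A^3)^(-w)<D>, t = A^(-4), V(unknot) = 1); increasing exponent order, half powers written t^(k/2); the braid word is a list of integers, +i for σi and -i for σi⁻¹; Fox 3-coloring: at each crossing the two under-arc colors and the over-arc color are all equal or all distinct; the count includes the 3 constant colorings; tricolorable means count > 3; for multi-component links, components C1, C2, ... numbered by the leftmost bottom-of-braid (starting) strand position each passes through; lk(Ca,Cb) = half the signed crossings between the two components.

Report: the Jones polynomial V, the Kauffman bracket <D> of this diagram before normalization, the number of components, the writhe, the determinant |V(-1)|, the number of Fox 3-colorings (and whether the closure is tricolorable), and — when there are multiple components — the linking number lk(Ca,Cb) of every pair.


V = t + t^3 - t^4
<D> = -A^-4 + 1 + A^8 (w = +4)
1 component over 6 crossings, w = +4
9 Fox colorings among 3^6, |V(-1)| = 3: tricolorable
why: the span of V is 3, forcing >= 3 crossings in any diagram


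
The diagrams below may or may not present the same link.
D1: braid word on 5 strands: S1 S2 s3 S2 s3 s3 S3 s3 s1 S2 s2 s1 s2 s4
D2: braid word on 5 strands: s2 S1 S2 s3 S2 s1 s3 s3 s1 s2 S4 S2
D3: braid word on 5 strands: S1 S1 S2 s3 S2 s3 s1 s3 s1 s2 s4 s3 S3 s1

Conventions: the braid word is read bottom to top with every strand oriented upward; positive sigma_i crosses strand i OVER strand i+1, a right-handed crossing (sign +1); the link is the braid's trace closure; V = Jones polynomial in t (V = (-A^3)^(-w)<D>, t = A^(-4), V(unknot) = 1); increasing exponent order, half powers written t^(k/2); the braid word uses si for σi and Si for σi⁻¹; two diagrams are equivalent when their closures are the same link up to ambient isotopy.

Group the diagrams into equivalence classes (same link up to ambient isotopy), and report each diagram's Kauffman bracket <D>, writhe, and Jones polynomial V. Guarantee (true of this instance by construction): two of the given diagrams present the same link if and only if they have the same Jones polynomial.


equivalence classes: {D1, D2, D3}
D1 (bracket -A^-12 + 2A^-8 - 3A^-4 + 4 - 3A^4 + 3A^8 - 2A^12 + A^16; 14 crossings at w = +4): V = t^-1 - 2 + 3t - 3t^2 + 4t^3 - 3t^4 + 2t^5 - t^6
V(D2) = t^-1 - 2 + 3t - 3t^2 + 4t^3 - 3t^4 + 2t^5 - t^6  (w +2, c 12, <D> = -A^-18 + 2A^-14 - 3A^-10 + 4A^-6 - 3A^-2 + 3A^2 - 2A^6 + A^10)
D3 (bracket -A^-12 + 2A^-8 - 3A^-4 + 4 - 3A^4 + 3A^8 - 2A^12 + A^16; 14 crossings at w = +4): V = t^-1 - 2 + 3t - 3t^2 + 4t^3 - 3t^4 + 2t^5 - t^6
key observation: all 3 diagrams share one V(t), hence one class


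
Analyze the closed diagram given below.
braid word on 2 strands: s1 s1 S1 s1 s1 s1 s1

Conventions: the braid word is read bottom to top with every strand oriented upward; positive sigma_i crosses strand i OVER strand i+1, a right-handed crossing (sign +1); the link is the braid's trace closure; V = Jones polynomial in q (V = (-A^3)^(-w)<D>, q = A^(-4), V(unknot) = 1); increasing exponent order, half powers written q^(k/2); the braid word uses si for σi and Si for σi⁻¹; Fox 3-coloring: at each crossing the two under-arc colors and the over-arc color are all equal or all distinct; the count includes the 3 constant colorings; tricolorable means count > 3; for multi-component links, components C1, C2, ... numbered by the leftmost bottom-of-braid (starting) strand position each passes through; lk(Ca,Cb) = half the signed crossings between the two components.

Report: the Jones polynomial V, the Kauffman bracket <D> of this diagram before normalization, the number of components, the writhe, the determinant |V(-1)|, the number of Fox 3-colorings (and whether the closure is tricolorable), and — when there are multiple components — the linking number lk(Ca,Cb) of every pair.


V = q^2 + q^4 - q^5 + q^6 - q^7
<D> = A^-13 - A^-9 + A^-5 - A^-1 - A^7 (w = +5)
1 component over 7 crossings, w = +5
3 Fox colorings among 3^7, |V(-1)| = 5: not tricolorable
why: free reduction leaves σ1 σ1 σ1 σ1 σ1 of the original 7 letters


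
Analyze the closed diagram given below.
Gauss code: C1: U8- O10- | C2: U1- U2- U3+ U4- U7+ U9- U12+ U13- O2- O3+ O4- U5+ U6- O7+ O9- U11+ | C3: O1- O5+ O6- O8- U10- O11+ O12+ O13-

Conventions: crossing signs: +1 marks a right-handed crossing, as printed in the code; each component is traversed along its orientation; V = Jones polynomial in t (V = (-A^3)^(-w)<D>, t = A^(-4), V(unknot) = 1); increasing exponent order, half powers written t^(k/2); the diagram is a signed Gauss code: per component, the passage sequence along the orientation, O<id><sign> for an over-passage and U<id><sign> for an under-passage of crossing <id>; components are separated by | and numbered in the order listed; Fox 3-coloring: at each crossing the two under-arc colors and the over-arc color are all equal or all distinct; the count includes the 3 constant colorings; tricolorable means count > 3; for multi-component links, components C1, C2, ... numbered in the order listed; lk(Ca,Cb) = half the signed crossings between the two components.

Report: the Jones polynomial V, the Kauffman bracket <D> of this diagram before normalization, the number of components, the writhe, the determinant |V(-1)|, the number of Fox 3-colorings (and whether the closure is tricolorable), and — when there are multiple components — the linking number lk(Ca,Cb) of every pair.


V = t^-3 + t^-2 + t^-1 + 1
<D> = -A^-9 - A^-5 - A^-1 - A^3 (w = -3)
3 components over 13 crossings, w = -3
lk(C1,C2): 0
lk(C1,C3) = -1
linking number lk(C2,C3) = 0
9 Fox colorings among 3^13, |V(-1)| = 0: tricolorable
why: span 3 respects span(V) <= c + mu - 1 = 15 for this 3-component diagram
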